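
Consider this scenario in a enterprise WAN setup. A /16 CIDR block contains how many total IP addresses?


Given: CIDR prefix /16
Host bits = 32 - 16 = 16
Total addresses = 2^16 = 65536

65536


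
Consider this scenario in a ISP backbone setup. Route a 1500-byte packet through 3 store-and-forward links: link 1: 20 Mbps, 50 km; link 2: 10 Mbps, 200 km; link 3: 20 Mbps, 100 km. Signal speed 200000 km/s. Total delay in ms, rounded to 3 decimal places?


Packet = 1500 bytes = 12000 bits. Store-and-forward: sum (t_trans + t_prop) per link.
Link 1: t_trans = 12000/(20*10^6) s = 0.6000 ms; t_prop = 50/200000 s = 0.2500 ms; subtotal = 0.8500 ms
Link 2: t_trans = 12000/(10*10^6) s = 1.2000 ms; t_prop = 200/200000 s = 1.0000 ms; subtotal = 2.2000 ms
Link 3: t_trans = 12000/(20*10^6) s = 0.6000 ms; t_prop = 100/200000 s = 0.5000 ms; subtotal = 1.1000 ms
End-to-end = 0.8500 + 2.2000 + 1.1000 = 4.1500 ms -> 4.150 ms (3 dp)

4.150


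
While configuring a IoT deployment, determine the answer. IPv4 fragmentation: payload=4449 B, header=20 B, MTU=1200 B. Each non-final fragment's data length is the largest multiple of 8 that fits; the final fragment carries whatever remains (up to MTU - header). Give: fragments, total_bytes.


Max data per non-final fragment = floor((MTU - header)/8)*8 = floor((1200 - 20)/8)*8 = floor(1180/8)*8 = 1176 B
Final fragment needs no 8-byte alignment: it can carry up to MTU - header = 1180 B
Non-final fragments needed = ceil((payload - 1180) / 1176) = ceil(3269/1176) = ceil(2.7798) = 3
Number of fragments = 3 + 1 = 4
Fragment sizes (data): 3 * 1176 B + 921 B (last, 921 <= 1180 OK)
Total bytes sent = payload + n_frags * header = 4449 + 4*20 = 4449 + 80 = 4529 B

4, 4529


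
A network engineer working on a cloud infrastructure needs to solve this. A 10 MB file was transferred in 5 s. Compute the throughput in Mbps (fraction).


Given: file = 10 MB, time = 5 s
File in Mb = 10 * 8 = 80 Mb
Throughput = 80 / 5 Mbps
Throughput = 16 Mbps

16


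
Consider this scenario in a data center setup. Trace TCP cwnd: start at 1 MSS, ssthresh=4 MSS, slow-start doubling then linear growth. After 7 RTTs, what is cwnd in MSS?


RTT 0: cwnd = 1 MSS (initial)
RTT 1: cwnd = 2 MSS (slow start, doubled)
RTT 2: cwnd = 4 MSS (slow start, doubled)
RTT 3: cwnd = 5 MSS (congestion avoidance, +1)
RTT 4: cwnd = 6 MSS (congestion avoidance, +1)
RTT 5: cwnd = 7 MSS (congestion avoidance, +1)
RTT 6: cwnd = 8 MSS (congestion avoidance, +1)
RTT 7: cwnd = 9 MSS (congestion avoidance, +1)

9


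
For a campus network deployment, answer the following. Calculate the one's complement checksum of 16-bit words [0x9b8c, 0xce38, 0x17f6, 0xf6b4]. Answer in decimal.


Given words: [0x9b8c, 0xce38, 0x17f6, 0xf6b4]
Step 1: Sum all words
Raw sum = 39820 + 52792 + 6134 + 63156 = 161902
Step 2: Fold carry: (30830 + 2) = 30832
One's complement = ~30832 & 0xFFFF = 34703

34703


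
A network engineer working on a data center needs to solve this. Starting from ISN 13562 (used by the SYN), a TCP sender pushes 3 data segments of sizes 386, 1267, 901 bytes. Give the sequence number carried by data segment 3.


The SYN occupies sequence number ISN = 13562, so the first data byte is ISN + 1 = 13563.
SEQ of data segment i = (ISN + 1) + sum of payload sizes of segments 1..i-1.
Segment 1: SEQ = 13563, payload = 386 bytes
Segment 2: SEQ = 13949, payload = 1267 bytes
Segment 3: SEQ = 15216, payload = 901 bytes
SEQ of segment 3 = 13563 + 386 + 1267 = 15216

15216


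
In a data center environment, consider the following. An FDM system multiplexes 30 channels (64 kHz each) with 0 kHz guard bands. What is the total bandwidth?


Given: 30 channels, 64 kHz each, guard = 0 kHz
Channel bandwidth = 30 * 64 = 1920 kHz
Guard bands = 29 gaps * 0 kHz = 0 kHz
Total = 1920 + 0 = 1920 kHz

1920


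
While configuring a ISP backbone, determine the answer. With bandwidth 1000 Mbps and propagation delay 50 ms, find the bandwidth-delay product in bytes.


Given: bandwidth = 1000 Mbps, delay = 50 ms
BDP in bits = 1000 * 10^6 * 50 / 1000
BDP in bits = 50000000
BDP in bytes = 50000000 / 8 = 6250000

6250000


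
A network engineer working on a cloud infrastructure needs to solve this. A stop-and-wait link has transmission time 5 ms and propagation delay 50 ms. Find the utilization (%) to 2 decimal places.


Given: Ttrans = 5 ms, Tprop = 50 ms
RTT = 2 * Tprop = 2 * 50 = 100 ms
U = Ttrans / (Ttrans + RTT)
U = 5 / (5 + 100)
U = 5 / 105 = 0.047619
U% = 4.76%

4.76


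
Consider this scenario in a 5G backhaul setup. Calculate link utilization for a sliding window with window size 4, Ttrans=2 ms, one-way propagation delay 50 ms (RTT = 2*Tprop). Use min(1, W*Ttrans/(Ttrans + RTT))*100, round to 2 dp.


Given: W = 4, Ttrans = 2 ms, RTT = 100 ms (= 2 * Tprop, Tprop = 50 ms)
Cycle time = Ttrans + RTT = 2 + 100 = 102 ms (first packet sent until its ACK returns)
W * Ttrans = 4 * 2 = 8 ms of sending per cycle
W * Ttrans / (Ttrans + RTT) = 8 / 102 = 0.078431
U = min(1, 0.078431) = 0.078431
U% = 7.84%

7.84


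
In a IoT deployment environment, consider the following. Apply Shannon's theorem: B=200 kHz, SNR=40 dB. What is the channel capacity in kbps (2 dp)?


Given: B = 200 kHz, SNR = 40 dB
SNR linear = 10^(40/10) = 10000
1 + SNR = 10001
log2(10001) = 13.2878566418
C = 200 * 1000 * 13.2878566418 = 2657571.3284 bps
C = 2657.571328 kbps -> 2657.57 kbps (2 dp)

2657.57


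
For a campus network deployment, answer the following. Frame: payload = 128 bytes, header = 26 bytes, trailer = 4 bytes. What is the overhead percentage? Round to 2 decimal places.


Given: payload = 128 B, header = 26 B, trailer = 4 B
Overhead bytes = header + trailer = 26 + 4 = 30
Total frame = payload + overhead = 128 + 30 = 158
Overhead % = 30 / 158 * 100 = 18.9873% -> 18.99% (2 dp)

18.99


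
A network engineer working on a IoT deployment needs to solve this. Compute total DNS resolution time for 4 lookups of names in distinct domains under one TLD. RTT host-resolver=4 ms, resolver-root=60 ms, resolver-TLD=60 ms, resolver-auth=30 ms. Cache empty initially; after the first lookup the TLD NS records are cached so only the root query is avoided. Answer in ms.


Lookup 1 (cold cache): local + root + TLD + auth = 4 + 60 + 60 + 30 = 154 ms
Lookups 2..4 (TLD NS cached -> skip root; new domain -> still ask TLD and auth): local + TLD + auth = 4 + 60 + 30 = 94 ms each
Remaining 3 lookups: 3 * 94 = 282 ms
Total = 154 + 282 = 436 ms

436


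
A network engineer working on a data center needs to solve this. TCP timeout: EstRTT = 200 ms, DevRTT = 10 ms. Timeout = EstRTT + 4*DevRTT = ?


Given: EstRTT = 200 ms, DevRTT = 10 ms
Timeout = EstRTT + 4 * DevRTT
4 * DevRTT = 4 * 10 = 40
Timeout = 200 + 40 = 240 ms

240


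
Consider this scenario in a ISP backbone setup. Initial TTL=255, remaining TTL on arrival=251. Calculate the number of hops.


Given: initial TTL = 255, received TTL = 251
Hops = initial TTL - received TTL
Hops = 255 - 251 = 4

4


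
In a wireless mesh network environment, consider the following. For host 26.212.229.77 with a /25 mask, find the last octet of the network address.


Given: IP = 26.212.229.77, prefix = /25
Subnet mask = 255.255.255.128
Last octet of IP: 77
Last octet of mask: 128
Network last octet = 77 AND 128 = 0

0


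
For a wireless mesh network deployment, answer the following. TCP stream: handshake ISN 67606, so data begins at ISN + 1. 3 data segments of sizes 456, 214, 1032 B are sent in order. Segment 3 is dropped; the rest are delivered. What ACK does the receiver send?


SYN uses sequence number 67606; first data byte = ISN + 1 = 67607.
Segment 1: SEQ = 67607, len = 456 B, covers [67607, 68062]
Segment 2: SEQ = 68063, len = 214 B, covers [68063, 68276]
Segment 3: SEQ = 68277, len = 1032 B, covers [68277, 69308] [LOST]
In-order data received: bytes [67607, 68276] (segments 1..2).
Segment 3 missing -> gap begins at byte 68277.
Cumulative ACK = next expected in-order byte = 67607 + 456 + 214 = 68277

68277


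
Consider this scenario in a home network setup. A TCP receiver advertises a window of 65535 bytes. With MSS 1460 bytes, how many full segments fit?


Given: RWND = 65535 bytes, MSS = 1460 bytes
Full segments = floor(RWND / MSS)
Full segments = floor(65535 / 1460)
Full segments = floor(44.887) = 44

44


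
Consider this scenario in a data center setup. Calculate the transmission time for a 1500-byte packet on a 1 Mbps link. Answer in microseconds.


Given: packet = 1500 bytes, bandwidth = 1 Mbps
Packet in bits = 1500 * 8 = 12000 bits
Bandwidth = 1 * 10^6 = 1000000 bps
Time = 12000 / 1000000 seconds
Time in us = 12000 * 10^6 / 1000000 = 12000

12000


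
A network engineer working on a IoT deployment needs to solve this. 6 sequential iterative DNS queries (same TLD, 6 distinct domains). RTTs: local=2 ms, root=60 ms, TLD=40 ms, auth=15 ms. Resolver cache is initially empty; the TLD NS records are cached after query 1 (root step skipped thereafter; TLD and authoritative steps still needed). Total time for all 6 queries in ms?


Lookup 1 (cold cache): local + root + TLD + auth = 2 + 60 + 40 + 15 = 117 ms
Lookups 2..6 (TLD NS cached -> skip root; new domain -> still ask TLD and auth): local + TLD + auth = 2 + 40 + 15 = 57 ms each
Remaining 5 lookups: 5 * 57 = 285 ms
Total = 117 + 285 = 402 ms

402


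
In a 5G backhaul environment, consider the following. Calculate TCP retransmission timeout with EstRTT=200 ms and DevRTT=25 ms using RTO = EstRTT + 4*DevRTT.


Given: EstRTT = 200 ms, DevRTT = 25 ms
Timeout = EstRTT + 4 * DevRTT
4 * DevRTT = 4 * 25 = 100
Timeout = 200 + 100 = 300 ms

300


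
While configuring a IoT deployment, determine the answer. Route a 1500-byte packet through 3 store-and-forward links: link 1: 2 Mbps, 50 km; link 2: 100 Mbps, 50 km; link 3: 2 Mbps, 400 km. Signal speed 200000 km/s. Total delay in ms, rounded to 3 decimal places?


Packet = 1500 bytes = 12000 bits. Store-and-forward: sum (t_trans + t_prop) per link.
Link 1: t_trans = 12000/(2*10^6) s = 6.0000 ms; t_prop = 50/200000 s = 0.2500 ms; subtotal = 6.2500 ms
Link 2: t_trans = 12000/(100*10^6) s = 0.1200 ms; t_prop = 50/200000 s = 0.2500 ms; subtotal = 0.3700 ms
Link 3: t_trans = 12000/(2*10^6) s = 6.0000 ms; t_prop = 400/200000 s = 2.0000 ms; subtotal = 8.0000 ms
End-to-end = 6.2500 + 0.3700 + 8.0000 = 14.6200 ms -> 14.620 ms (3 dp)

14.620


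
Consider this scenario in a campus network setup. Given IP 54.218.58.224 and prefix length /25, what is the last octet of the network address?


Given: IP = 54.218.58.224, prefix = /25
Subnet mask = 255.255.255.128
Last octet of IP: 224
Last octet of mask: 128
Network last octet = 224 AND 128 = 128

128


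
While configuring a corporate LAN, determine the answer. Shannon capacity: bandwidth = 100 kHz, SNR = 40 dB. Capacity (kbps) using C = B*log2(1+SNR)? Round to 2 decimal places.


Given: B = 100 kHz, SNR = 40 dB
SNR linear = 10^(40/10) = 10000
1 + SNR = 10001
log2(10001) = 13.2878566418
C = 100 * 1000 * 13.2878566418 = 1328785.6642 bps
C = 1328.785664 kbps -> 1328.79 kbps (2 dp)

1328.79


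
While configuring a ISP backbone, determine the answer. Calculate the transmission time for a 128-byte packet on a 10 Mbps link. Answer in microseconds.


Given: packet = 128 bytes, bandwidth = 10 Mbps
Packet in bits = 128 * 8 = 1024 bits
Bandwidth = 10 * 10^6 = 10000000 bps
Time = 1024 / 10000000 seconds
Time in us = 1024 * 10^6 / 10000000 = 102.4

102.4


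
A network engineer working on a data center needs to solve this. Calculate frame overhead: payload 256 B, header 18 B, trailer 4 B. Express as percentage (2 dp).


Given: payload = 256 B, header = 18 B, trailer = 4 B
Overhead bytes = header + trailer = 18 + 4 = 22
Total frame = payload + overhead = 256 + 22 = 278
Overhead % = 22 / 278 * 100 = 7.9137% -> 7.91% (2 dp)

7.91


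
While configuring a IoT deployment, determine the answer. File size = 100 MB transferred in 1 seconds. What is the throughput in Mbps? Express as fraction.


Given: file = 100 MB, time = 1 s
File in Mb = 100 * 8 = 800 Mb
Throughput = 800 / 1 Mbps
Throughput = 800 Mbps

800


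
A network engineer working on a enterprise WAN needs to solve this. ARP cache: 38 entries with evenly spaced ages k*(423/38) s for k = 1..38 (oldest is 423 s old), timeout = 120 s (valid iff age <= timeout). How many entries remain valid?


Ages are k * 423/38 s for k = 1..38 (spacing = 11.1316 s).
Entry k is valid iff k * 423/38 <= 120 iff k <= 38 * 120 / 423 = 10.7801
n_valid = floor(10.7801) = 10
(n_stale = 38 - 10 = 28)

10


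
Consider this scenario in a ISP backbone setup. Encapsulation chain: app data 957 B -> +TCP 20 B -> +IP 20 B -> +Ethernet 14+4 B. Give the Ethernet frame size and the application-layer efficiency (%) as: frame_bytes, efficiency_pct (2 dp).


TCP segment = 957 + 20 = 977 B
IP packet = 977 + 20 = 997 B
Ethernet frame = 997 + 14 + 4 = 1015 B
Efficiency = app / frame = 957 / 1015 = 0.942857 = 94.2857% -> 94.29% (2 dp)

1015, 94.29


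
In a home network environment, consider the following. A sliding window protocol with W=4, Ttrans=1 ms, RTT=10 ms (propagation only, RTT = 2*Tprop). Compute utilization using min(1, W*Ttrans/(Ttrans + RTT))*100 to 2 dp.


Given: W = 4, Ttrans = 1 ms, RTT = 10 ms (= 2 * Tprop, Tprop = 5 ms)
Cycle time = Ttrans + RTT = 1 + 10 = 11 ms (first packet sent until its ACK returns)
W * Ttrans = 4 * 1 = 4 ms of sending per cycle
W * Ttrans / (Ttrans + RTT) = 4 / 11 = 0.363636
U = min(1, 0.363636) = 0.363636
U% = 36.36%

36.36


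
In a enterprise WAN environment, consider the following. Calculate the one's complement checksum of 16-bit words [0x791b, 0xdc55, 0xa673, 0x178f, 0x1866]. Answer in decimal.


Given words: [0x791b, 0xdc55, 0xa673, 0x178f, 0x1866]
Step 1: Sum all words
Raw sum = 31003 + 56405 + 42611 + 6031 + 6246 = 142296
Step 2: Fold carry: (11224 + 2) = 11226
One's complement = ~11226 & 0xFFFF = 54309

54309


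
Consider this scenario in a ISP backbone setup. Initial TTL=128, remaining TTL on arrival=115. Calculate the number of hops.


Given: initial TTL = 128, received TTL = 115
Hops = initial TTL - received TTL
Hops = 128 - 115 = 13

13


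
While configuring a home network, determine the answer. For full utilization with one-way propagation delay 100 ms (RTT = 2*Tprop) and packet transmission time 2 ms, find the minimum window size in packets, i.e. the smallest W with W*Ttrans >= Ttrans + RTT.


Given: Ttrans = 2 ms, RTT = 200 ms (= 2 * Tprop, Tprop = 100 ms)
Time until first ACK returns = Ttrans + RTT = 2 + 200 = 202 ms
Need W * Ttrans >= Ttrans + RTT  ->  W >= (Ttrans + RTT) / Ttrans
(Ttrans + RTT) / Ttrans = 202 / 2 = 101
W_min = ceil(101) = 101

101


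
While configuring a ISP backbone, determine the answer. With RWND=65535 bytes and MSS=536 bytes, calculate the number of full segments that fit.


Given: RWND = 65535 bytes, MSS = 536 bytes
Full segments = floor(RWND / MSS)
Full segments = floor(65535 / 536)
Full segments = floor(122.2668) = 122

122


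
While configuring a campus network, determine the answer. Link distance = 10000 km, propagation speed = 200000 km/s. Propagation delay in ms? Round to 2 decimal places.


Given: distance = 10000 km, speed = 200000 km/s
Delay = distance / speed = 10000 / 200000 seconds
Delay in ms = 10000 * 1000 / 200000
Delay = 50.0000 ms
Rounded to 2 dp = 50.00 ms

50.00


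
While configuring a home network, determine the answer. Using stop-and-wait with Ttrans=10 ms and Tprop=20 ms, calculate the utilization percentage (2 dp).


Given: Ttrans = 10 ms, Tprop = 20 ms
RTT = 2 * Tprop = 2 * 20 = 40 ms
U = Ttrans / (Ttrans + RTT)
U = 10 / (10 + 40)
U = 10 / 50 = 0.2
U% = 20.00%

20.00


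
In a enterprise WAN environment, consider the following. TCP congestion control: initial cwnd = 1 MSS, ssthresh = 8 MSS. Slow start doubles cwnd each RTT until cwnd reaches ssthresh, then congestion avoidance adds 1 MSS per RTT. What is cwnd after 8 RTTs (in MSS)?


RTT 0: cwnd = 1 MSS (initial)
RTT 1: cwnd = 2 MSS (slow start, doubled)
RTT 2: cwnd = 4 MSS (slow start, doubled)
RTT 3: cwnd = 8 MSS (slow start, doubled)
RTT 4: cwnd = 9 MSS (congestion avoidance, +1)
RTT 5: cwnd = 10 MSS (congestion avoidance, +1)
RTT 6: cwnd = 11 MSS (congestion avoidance, +1)
RTT 7: cwnd = 12 MSS (congestion avoidance, +1)
RTT 8: cwnd = 13 MSS (congestion avoidance, +1)

13


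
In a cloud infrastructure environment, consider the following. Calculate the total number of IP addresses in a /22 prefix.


Given: CIDR prefix /22
Host bits = 32 - 22 = 10
Total addresses = 2^10 = 1024

1024


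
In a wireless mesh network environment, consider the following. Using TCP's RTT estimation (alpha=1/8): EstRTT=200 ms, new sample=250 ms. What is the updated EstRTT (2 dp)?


Given: EstRTT = 200 ms, SampleRTT = 250 ms, alpha = 1/8
New EstRTT = (1 - alpha) * EstRTT + alpha * SampleRTT
(7/8) * 200 = 175
(1/8) * 250 = 31.25
New EstRTT = 175 + 31.25 = 206.25 ms -> 206.25 ms (2 dp)

206.25


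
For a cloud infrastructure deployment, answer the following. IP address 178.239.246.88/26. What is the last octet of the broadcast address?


Given: IP = 178.239.246.88, prefix = /26
Host bits = 32 - 26 = 6
Network last octet = 88 AND mask = 64
Host part size = 2^6 - 1 = 63
Broadcast last octet = 64 OR 63 = 127

127


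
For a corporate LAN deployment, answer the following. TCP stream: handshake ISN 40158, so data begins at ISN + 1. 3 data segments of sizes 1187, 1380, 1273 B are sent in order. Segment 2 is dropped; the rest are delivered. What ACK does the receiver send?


SYN uses sequence number 40158; first data byte = ISN + 1 = 40159.
Segment 1: SEQ = 40159, len = 1187 B, covers [40159, 41345]
Segment 2: SEQ = 41346, len = 1380 B, covers [41346, 42725] [LOST]
Segment 3: SEQ = 42726, len = 1273 B, covers [42726, 43998]
In-order data received: bytes [40159, 41345] (segments 1..1).
Segment 2 missing -> gap begins at byte 41346; later segments buffered out of order.
Cumulative ACK = next expected in-order byte = 40159 + 1187 = 41346

41346


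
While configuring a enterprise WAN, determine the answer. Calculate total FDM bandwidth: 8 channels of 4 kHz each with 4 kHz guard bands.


Given: 8 channels, 4 kHz each, guard = 4 kHz
Channel bandwidth = 8 * 4 = 32 kHz
Guard bands = 7 gaps * 4 kHz = 28 kHz
Total = 32 + 28 = 60 kHz

60


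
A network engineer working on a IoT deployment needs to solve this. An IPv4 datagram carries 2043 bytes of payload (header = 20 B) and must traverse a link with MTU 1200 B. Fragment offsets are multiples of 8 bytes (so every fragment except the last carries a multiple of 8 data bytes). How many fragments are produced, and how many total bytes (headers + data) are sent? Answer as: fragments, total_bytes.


Max data per non-final fragment = floor((MTU - header)/8)*8 = floor((1200 - 20)/8)*8 = floor(1180/8)*8 = 1176 B
Final fragment needs no 8-byte alignment: it can carry up to MTU - header = 1180 B
Non-final fragments needed = ceil((payload - 1180) / 1176) = ceil(863/1176) = ceil(0.7338) = 1
Number of fragments = 1 + 1 = 2
Fragment sizes (data): 1 * 1176 B + 867 B (last, 867 <= 1180 OK)
Total bytes sent = payload + n_frags * header = 2043 + 2*20 = 2043 + 40 = 2083 B

2, 2083


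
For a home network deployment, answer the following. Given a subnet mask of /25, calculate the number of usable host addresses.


Given: subnet mask /25
Host bits = 32 - 25 = 7
Total addresses = 2^7 = 128
Usable hosts = 128 - 2 (network + broadcast) = 126

126


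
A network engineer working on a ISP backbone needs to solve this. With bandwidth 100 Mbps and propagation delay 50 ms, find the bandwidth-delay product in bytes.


Given: bandwidth = 100 Mbps, delay = 50 ms
BDP in bits = 100 * 10^6 * 50 / 1000
BDP in bits = 5000000
BDP in bytes = 5000000 / 8 = 625000

625000


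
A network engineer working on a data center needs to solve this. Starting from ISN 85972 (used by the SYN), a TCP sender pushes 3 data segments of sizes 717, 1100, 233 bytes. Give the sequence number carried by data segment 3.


The SYN occupies sequence number ISN = 85972, so the first data byte is ISN + 1 = 85973.
SEQ of data segment i = (ISN + 1) + sum of payload sizes of segments 1..i-1.
Segment 1: SEQ = 85973, payload = 717 bytes
Segment 2: SEQ = 86690, payload = 1100 bytes
Segment 3: SEQ = 87790, payload = 233 bytes
SEQ of segment 3 = 85973 + 717 + 1100 = 87790

87790


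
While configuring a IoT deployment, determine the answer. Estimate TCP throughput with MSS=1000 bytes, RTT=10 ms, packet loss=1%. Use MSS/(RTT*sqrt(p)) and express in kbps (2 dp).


Given: MSS = 1000 bytes, RTT = 10 ms, loss = 1%
RTT in seconds = 10 / 1000 = 0.01
Loss rate = 1% = 0.01
sqrt(loss) = sqrt(0.01) = 0.1
Throughput (bytes/s) = 1000 / (0.01 * 0.1) = 1000000.0000
Throughput (kbps) = 1000000.0000 * 8 / 1000 = 8000.000000 -> 8000.00 kbps (2 dp)

8000.00


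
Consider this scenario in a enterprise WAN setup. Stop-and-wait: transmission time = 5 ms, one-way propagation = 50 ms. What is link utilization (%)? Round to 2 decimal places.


Given: Ttrans = 5 ms, Tprop = 50 ms
RTT = 2 * Tprop = 2 * 50 = 100 ms
U = Ttrans / (Ttrans + RTT)
U = 5 / (5 + 100)
U = 5 / 105 = 0.047619
U% = 4.76%

4.76


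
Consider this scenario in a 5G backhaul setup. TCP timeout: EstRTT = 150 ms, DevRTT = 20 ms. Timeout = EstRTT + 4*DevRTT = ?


Given: EstRTT = 150 ms, DevRTT = 20 ms
Timeout = EstRTT + 4 * DevRTT
4 * DevRTT = 4 * 20 = 80
Timeout = 150 + 80 = 230 ms

230


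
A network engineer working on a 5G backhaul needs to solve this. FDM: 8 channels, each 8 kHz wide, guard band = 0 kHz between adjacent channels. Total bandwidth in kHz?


Given: 8 channels, 8 kHz each, guard = 0 kHz
Channel bandwidth = 8 * 8 = 64 kHz
Guard bands = 7 gaps * 0 kHz = 0 kHz
Total = 64 + 0 = 64 kHz

64


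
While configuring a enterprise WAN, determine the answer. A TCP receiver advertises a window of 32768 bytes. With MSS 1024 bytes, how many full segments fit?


Given: RWND = 32768 bytes, MSS = 1024 bytes
Full segments = floor(RWND / MSS)
Full segments = floor(32768 / 1024)
Full segments = floor(32.0) = 32

32


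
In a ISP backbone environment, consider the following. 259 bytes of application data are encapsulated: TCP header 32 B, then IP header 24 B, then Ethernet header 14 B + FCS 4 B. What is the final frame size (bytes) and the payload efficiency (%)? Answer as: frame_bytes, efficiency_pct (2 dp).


TCP segment = 259 + 32 = 291 B
IP packet = 291 + 24 = 315 B
Ethernet frame = 315 + 14 + 4 = 333 B
Efficiency = app / frame = 259 / 333 = 0.777778 = 77.7778% -> 77.78% (2 dp)

333, 77.78


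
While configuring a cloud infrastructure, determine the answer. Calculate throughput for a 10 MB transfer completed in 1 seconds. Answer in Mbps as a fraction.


Given: file = 10 MB, time = 1 s
File in Mb = 10 * 8 = 80 Mb
Throughput = 80 / 1 Mbps
Throughput = 80 Mbps

80


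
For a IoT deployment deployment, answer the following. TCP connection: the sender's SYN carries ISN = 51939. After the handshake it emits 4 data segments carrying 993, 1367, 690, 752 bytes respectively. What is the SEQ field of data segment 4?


The SYN occupies sequence number ISN = 51939, so the first data byte is ISN + 1 = 51940.
SEQ of data segment i = (ISN + 1) + sum of payload sizes of segments 1..i-1.
Segment 1: SEQ = 51940, payload = 993 bytes
Segment 2: SEQ = 52933, payload = 1367 bytes
Segment 3: SEQ = 54300, payload = 690 bytes
Segment 4: SEQ = 54990, payload = 752 bytes
SEQ of segment 4 = 51940 + 993 + 1367 + 690 = 54990

54990


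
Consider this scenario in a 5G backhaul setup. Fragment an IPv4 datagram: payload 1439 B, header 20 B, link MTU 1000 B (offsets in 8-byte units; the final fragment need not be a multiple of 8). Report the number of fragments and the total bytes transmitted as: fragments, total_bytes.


Max data per non-final fragment = floor((MTU - header)/8)*8 = floor((1000 - 20)/8)*8 = floor(980/8)*8 = 976 B
Final fragment needs no 8-byte alignment: it can carry up to MTU - header = 980 B
Non-final fragments needed = ceil((payload - 980) / 976) = ceil(459/976) = ceil(0.4703) = 1
Number of fragments = 1 + 1 = 2
Fragment sizes (data): 1 * 976 B + 463 B (last, 463 <= 980 OK)
Total bytes sent = payload + n_frags * header = 1439 + 2*20 = 1439 + 40 = 1479 B

2, 1479


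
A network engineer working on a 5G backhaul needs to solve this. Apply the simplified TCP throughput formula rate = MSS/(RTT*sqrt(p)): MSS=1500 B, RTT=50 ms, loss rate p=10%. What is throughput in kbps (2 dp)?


Given: MSS = 1500 bytes, RTT = 50 ms, loss = 10%
RTT in seconds = 50 / 1000 = 0.05
Loss rate = 10% = 0.1
sqrt(loss) = sqrt(0.1) = 0.316227766017
Throughput (bytes/s) = 1500 / (0.05 * 0.316227766017) = 94868.3298
Throughput (kbps) = 94868.3298 * 8 / 1000 = 758.946638 -> 758.95 kbps (2 dp)

758.95


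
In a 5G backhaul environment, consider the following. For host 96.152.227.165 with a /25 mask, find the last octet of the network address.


Given: IP = 96.152.227.165, prefix = /25
Subnet mask = 255.255.255.128
Last octet of IP: 165
Last octet of mask: 128
Network last octet = 165 AND 128 = 128

128


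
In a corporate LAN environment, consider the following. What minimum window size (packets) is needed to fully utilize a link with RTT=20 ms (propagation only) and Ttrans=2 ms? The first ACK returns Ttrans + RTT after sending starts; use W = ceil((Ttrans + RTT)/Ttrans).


Given: Ttrans = 2 ms, RTT = 20 ms (= 2 * Tprop, Tprop = 10 ms)
Time until first ACK returns = Ttrans + RTT = 2 + 20 = 22 ms
Need W * Ttrans >= Ttrans + RTT  ->  W >= (Ttrans + RTT) / Ttrans
(Ttrans + RTT) / Ttrans = 22 / 2 = 11
W_min = ceil(11) = 11

11


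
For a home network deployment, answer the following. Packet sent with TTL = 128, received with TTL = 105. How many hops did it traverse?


Given: initial TTL = 128, received TTL = 105
Hops = initial TTL - received TTL
Hops = 128 - 105 = 23

23


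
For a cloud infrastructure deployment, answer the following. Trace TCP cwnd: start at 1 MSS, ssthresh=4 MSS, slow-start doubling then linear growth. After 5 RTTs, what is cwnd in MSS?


RTT 0: cwnd = 1 MSS (initial)
RTT 1: cwnd = 2 MSS (slow start, doubled)
RTT 2: cwnd = 4 MSS (slow start, doubled)
RTT 3: cwnd = 5 MSS (congestion avoidance, +1)
RTT 4: cwnd = 6 MSS (congestion avoidance, +1)
RTT 5: cwnd = 7 MSS (congestion avoidance, +1)

7


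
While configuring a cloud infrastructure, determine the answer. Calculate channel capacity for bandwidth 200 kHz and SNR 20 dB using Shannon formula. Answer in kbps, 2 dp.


Given: B = 200 kHz, SNR = 20 dB
SNR linear = 10^(20/10) = 100
1 + SNR = 101
log2(101) = 6.6582114828
C = 200 * 1000 * 6.6582114828 = 1331642.2966 bps
C = 1331.642297 kbps -> 1331.64 kbps (2 dp)

1331.64


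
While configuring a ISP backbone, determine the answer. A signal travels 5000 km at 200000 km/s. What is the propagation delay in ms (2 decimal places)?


Given: distance = 5000 km, speed = 200000 km/s
Delay = distance / speed = 5000 / 200000 seconds
Delay in ms = 5000 * 1000 / 200000
Delay = 25.0000 ms
Rounded to 2 dp = 25.00 ms

25.00


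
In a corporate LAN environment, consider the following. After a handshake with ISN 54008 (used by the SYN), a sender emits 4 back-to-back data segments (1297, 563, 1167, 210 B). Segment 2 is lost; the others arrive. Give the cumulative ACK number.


SYN uses sequence number 54008; first data byte = ISN + 1 = 54009.
Segment 1: SEQ = 54009, len = 1297 B, covers [54009, 55305]
Segment 2: SEQ = 55306, len = 563 B, covers [55306, 55868] [LOST]
Segment 3: SEQ = 55869, len = 1167 B, covers [55869, 57035]
Segment 4: SEQ = 57036, len = 210 B, covers [57036, 57245]
In-order data received: bytes [54009, 55305] (segments 1..1).
Segment 2 missing -> gap begins at byte 55306; later segments buffered out of order.
Cumulative ACK = next expected in-order byte = 54009 + 1297 = 55306

55306


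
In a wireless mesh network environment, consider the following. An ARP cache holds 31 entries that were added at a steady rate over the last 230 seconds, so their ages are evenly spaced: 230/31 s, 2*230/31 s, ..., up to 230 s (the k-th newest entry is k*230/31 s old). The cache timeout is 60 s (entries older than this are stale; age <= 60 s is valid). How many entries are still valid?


Ages are k * 230/31 s for k = 1..31 (spacing = 7.4194 s).
Entry k is valid iff k * 230/31 <= 60 iff k <= 31 * 60 / 230 = 8.0870
n_valid = floor(8.0870) = 8
(n_stale = 31 - 8 = 23)

8


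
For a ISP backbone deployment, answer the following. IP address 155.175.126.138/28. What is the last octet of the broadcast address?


Given: IP = 155.175.126.138, prefix = /28
Host bits = 32 - 28 = 4
Network last octet = 138 AND mask = 128
Host part size = 2^4 - 1 = 15
Broadcast last octet = 128 OR 15 = 143

143


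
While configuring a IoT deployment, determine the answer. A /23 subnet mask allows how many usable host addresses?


Given: subnet mask /23
Host bits = 32 - 23 = 9
Total addresses = 2^9 = 512
Usable hosts = 512 - 2 (network + broadcast) = 510

510


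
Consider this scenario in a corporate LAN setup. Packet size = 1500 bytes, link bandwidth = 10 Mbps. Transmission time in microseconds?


Given: packet = 1500 bytes, bandwidth = 10 Mbps
Packet in bits = 1500 * 8 = 12000 bits
Bandwidth = 10 * 10^6 = 10000000 bps
Time = 12000 / 10000000 seconds
Time in us = 12000 * 10^6 / 10000000 = 1200

1200


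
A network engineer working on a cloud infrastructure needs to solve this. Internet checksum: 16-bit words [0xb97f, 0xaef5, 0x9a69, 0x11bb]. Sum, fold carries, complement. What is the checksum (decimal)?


Given words: [0xb97f, 0xaef5, 0x9a69, 0x11bb]
Step 1: Sum all words
Raw sum = 47487 + 44789 + 39529 + 4539 = 136344
Step 2: Fold carry: (5272 + 2) = 5274
One's complement = ~5274 & 0xFFFF = 60261

60261


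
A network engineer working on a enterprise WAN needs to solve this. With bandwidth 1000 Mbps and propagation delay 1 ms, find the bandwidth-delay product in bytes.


Given: bandwidth = 1000 Mbps, delay = 1 ms
BDP in bits = 1000 * 10^6 * 1 / 1000
BDP in bits = 1000000
BDP in bytes = 1000000 / 8 = 125000

125000


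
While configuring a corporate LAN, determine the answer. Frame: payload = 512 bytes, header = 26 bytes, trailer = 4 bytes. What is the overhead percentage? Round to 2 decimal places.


Given: payload = 512 B, header = 26 B, trailer = 4 B
Overhead bytes = header + trailer = 26 + 4 = 30
Total frame = payload + overhead = 512 + 30 = 542
Overhead % = 30 / 542 * 100 = 5.5351% -> 5.54% (2 dp)

5.54


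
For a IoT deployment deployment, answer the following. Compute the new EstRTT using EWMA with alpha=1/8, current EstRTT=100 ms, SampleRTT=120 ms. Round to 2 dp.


Given: EstRTT = 100 ms, SampleRTT = 120 ms, alpha = 1/8
New EstRTT = (1 - alpha) * EstRTT + alpha * SampleRTT
(7/8) * 100 = 87.5
(1/8) * 120 = 15
New EstRTT = 87.5 + 15 = 102.5 ms -> 102.50 ms (2 dp)

102.50


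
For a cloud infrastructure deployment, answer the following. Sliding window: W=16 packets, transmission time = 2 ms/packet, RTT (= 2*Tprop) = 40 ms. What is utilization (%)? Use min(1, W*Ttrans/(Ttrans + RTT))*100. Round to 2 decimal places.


Given: W = 16, Ttrans = 2 ms, RTT = 40 ms (= 2 * Tprop, Tprop = 20 ms)
Cycle time = Ttrans + RTT = 2 + 40 = 42 ms (first packet sent until its ACK returns)
W * Ttrans = 16 * 2 = 32 ms of sending per cycle
W * Ttrans / (Ttrans + RTT) = 32 / 42 = 0.761905
U = min(1, 0.761905) = 0.761905
U% = 76.19%

76.19


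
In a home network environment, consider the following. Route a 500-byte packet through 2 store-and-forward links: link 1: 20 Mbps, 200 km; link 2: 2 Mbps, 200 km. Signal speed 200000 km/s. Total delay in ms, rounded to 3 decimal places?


Packet = 500 bytes = 4000 bits. Store-and-forward: sum (t_trans + t_prop) per link.
Link 1: t_trans = 4000/(20*10^6) s = 0.2000 ms; t_prop = 200/200000 s = 1.0000 ms; subtotal = 1.2000 ms
Link 2: t_trans = 4000/(2*10^6) s = 2.0000 ms; t_prop = 200/200000 s = 1.0000 ms; subtotal = 3.0000 ms
End-to-end = 1.2000 + 3.0000 = 4.2000 ms -> 4.200 ms (3 dp)

4.200


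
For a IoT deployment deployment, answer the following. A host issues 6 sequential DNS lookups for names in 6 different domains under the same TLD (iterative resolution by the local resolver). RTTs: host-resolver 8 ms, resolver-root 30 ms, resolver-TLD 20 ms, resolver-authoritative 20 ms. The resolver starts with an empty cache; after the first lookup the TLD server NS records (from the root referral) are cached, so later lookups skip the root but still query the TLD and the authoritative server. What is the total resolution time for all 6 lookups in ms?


Lookup 1 (cold cache): local + root + TLD + auth = 8 + 30 + 20 + 20 = 78 ms
Lookups 2..6 (TLD NS cached -> skip root; new domain -> still ask TLD and auth): local + TLD + auth = 8 + 20 + 20 = 48 ms each
Remaining 5 lookups: 5 * 48 = 240 ms
Total = 78 + 240 = 318 ms

318


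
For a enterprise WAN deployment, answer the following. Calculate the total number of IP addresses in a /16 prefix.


Given: CIDR prefix /16
Host bits = 32 - 16 = 16
Total addresses = 2^16 = 65536

65536


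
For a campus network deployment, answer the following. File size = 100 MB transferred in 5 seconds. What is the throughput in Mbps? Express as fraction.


Given: file = 100 MB, time = 5 s
File in Mb = 100 * 8 = 800 Mb
Throughput = 800 / 5 Mbps
Throughput = 160 Mbps

160


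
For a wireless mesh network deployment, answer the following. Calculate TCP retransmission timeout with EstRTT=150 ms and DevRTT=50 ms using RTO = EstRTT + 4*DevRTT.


Given: EstRTT = 150 ms, DevRTT = 50 ms
Timeout = EstRTT + 4 * DevRTT
4 * DevRTT = 4 * 50 = 200
Timeout = 150 + 200 = 350 ms

350


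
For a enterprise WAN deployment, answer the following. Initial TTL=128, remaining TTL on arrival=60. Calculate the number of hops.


Given: initial TTL = 128, received TTL = 60
Hops = initial TTL - received TTL
Hops = 128 - 60 = 68

68


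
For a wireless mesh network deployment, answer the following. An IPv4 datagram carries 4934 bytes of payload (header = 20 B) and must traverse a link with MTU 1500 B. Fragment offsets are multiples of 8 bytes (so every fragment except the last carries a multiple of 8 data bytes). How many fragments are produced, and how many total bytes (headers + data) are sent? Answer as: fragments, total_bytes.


Max data per non-final fragment = floor((MTU - header)/8)*8 = floor((1500 - 20)/8)*8 = floor(1480/8)*8 = 1480 B
Final fragment needs no 8-byte alignment: it can carry up to MTU - header = 1480 B
Non-final fragments needed = ceil((payload - 1480) / 1480) = ceil(3454/1480) = ceil(2.3338) = 3
Number of fragments = 3 + 1 = 4
Fragment sizes (data): 3 * 1480 B + 494 B (last, 494 <= 1480 OK)
Total bytes sent = payload + n_frags * header = 4934 + 4*20 = 4934 + 80 = 5014 B

4, 5014


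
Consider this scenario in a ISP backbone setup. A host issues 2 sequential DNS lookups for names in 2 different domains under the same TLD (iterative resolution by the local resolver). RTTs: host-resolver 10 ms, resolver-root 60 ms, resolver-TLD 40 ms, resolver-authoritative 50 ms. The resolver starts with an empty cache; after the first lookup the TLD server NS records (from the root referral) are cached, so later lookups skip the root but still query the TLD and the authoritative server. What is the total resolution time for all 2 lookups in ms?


Lookup 1 (cold cache): local + root + TLD + auth = 10 + 60 + 40 + 50 = 160 ms
Lookups 2..2 (TLD NS cached -> skip root; new domain -> still ask TLD and auth): local + TLD + auth = 10 + 40 + 50 = 100 ms each
Remaining 1 lookups: 1 * 100 = 100 ms
Total = 160 + 100 = 260 ms

260


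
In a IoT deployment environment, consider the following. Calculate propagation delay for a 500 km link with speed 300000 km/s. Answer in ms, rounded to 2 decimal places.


Given: distance = 500 km, speed = 300000 km/s
Delay = distance / speed = 500 / 300000 seconds
Delay in ms = 500 * 1000 / 300000
Delay = 1.6667 ms
Rounded to 2 dp = 1.67 ms

1.67


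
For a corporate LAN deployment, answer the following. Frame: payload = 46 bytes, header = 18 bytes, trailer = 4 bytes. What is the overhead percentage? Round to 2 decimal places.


Given: payload = 46 B, header = 18 B, trailer = 4 B
Overhead bytes = header + trailer = 18 + 4 = 22
Total frame = payload + overhead = 46 + 22 = 68
Overhead % = 22 / 68 * 100 = 32.3529% -> 32.35% (2 dp)

32.35


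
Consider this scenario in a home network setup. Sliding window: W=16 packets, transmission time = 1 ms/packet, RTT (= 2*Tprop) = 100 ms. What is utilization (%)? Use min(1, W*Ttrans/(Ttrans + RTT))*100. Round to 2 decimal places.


Given: W = 16, Ttrans = 1 ms, RTT = 100 ms (= 2 * Tprop, Tprop = 50 ms)
Cycle time = Ttrans + RTT = 1 + 100 = 101 ms (first packet sent until its ACK returns)
W * Ttrans = 16 * 1 = 16 ms of sending per cycle
W * Ttrans / (Ttrans + RTT) = 16 / 101 = 0.158416
U = min(1, 0.158416) = 0.158416
U% = 15.84%

15.84


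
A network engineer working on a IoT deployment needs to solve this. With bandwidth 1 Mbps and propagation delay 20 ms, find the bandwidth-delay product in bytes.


Given: bandwidth = 1 Mbps, delay = 20 ms
BDP in bits = 1 * 10^6 * 20 / 1000
BDP in bits = 20000
BDP in bytes = 20000 / 8 = 2500

2500


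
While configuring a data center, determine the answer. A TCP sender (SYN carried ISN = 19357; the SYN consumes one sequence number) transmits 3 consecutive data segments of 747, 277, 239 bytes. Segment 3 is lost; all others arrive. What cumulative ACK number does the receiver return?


SYN uses sequence number 19357; first data byte = ISN + 1 = 19358.
Segment 1: SEQ = 19358, len = 747 B, covers [19358, 20104]
Segment 2: SEQ = 20105, len = 277 B, covers [20105, 20381]
Segment 3: SEQ = 20382, len = 239 B, covers [20382, 20620] [LOST]
In-order data received: bytes [19358, 20381] (segments 1..2).
Segment 3 missing -> gap begins at byte 20382.
Cumulative ACK = next expected in-order byte = 19358 + 747 + 277 = 20382

20382


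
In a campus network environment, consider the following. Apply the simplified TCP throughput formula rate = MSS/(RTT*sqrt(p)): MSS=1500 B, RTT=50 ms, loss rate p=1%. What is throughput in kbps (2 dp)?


Given: MSS = 1500 bytes, RTT = 50 ms, loss = 1%
RTT in seconds = 50 / 1000 = 0.05
Loss rate = 1% = 0.01
sqrt(loss) = sqrt(0.01) = 0.1
Throughput (bytes/s) = 1500 / (0.05 * 0.1) = 300000.0000
Throughput (kbps) = 300000.0000 * 8 / 1000 = 2400.000000 -> 2400.00 kbps (2 dp)

2400.00


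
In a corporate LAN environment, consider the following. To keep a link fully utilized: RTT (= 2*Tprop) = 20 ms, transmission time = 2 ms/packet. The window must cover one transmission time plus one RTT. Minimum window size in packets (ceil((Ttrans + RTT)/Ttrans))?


Given: Ttrans = 2 ms, RTT = 20 ms (= 2 * Tprop, Tprop = 10 ms)
Time until first ACK returns = Ttrans + RTT = 2 + 20 = 22 ms
Need W * Ttrans >= Ttrans + RTT  ->  W >= (Ttrans + RTT) / Ttrans
(Ttrans + RTT) / Ttrans = 22 / 2 = 11
W_min = ceil(11) = 11

11


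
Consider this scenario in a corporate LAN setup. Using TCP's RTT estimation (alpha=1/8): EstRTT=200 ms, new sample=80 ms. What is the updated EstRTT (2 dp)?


Given: EstRTT = 200 ms, SampleRTT = 80 ms, alpha = 1/8
New EstRTT = (1 - alpha) * EstRTT + alpha * SampleRTT
(7/8) * 200 = 175
(1/8) * 80 = 10
New EstRTT = 175 + 10 = 185 ms -> 185.00 ms (2 dp)

185.00


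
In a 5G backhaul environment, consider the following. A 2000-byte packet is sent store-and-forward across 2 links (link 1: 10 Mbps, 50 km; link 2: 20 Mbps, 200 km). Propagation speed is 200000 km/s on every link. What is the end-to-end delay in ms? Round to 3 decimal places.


Packet = 2000 bytes = 16000 bits. Store-and-forward: sum (t_trans + t_prop) per link.
Link 1: t_trans = 16000/(10*10^6) s = 1.6000 ms; t_prop = 50/200000 s = 0.2500 ms; subtotal = 1.8500 ms
Link 2: t_trans = 16000/(20*10^6) s = 0.8000 ms; t_prop = 200/200000 s = 1.0000 ms; subtotal = 1.8000 ms
End-to-end = 1.8500 + 1.8000 = 3.6500 ms -> 3.650 ms (3 dp)

3.650
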